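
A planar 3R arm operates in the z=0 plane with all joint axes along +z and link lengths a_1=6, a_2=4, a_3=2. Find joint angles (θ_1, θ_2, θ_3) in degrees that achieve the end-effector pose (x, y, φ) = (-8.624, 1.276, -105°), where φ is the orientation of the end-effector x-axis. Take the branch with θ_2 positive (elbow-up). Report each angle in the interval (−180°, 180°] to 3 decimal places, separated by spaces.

134.999 59.995 60.006

wrist centre = target − a_3·(cos φ, sin φ) = (-8.1064, 3.2079)
cos θ_2 = (76.0034−6²−4²)/(2·6·4) = 0.5001; θ_2 = 59.9953° (elbow-up)
β = atan2(3.2079,-8.1064) = 158.4103°; ψ = atan2(3.4639,8.0003) = 23.4115°
θ_1 = β − ψ = 134.9988°
θ_3 = φ − θ_1 − θ_2 = 60.0059° (wrapped to (-180°,180°])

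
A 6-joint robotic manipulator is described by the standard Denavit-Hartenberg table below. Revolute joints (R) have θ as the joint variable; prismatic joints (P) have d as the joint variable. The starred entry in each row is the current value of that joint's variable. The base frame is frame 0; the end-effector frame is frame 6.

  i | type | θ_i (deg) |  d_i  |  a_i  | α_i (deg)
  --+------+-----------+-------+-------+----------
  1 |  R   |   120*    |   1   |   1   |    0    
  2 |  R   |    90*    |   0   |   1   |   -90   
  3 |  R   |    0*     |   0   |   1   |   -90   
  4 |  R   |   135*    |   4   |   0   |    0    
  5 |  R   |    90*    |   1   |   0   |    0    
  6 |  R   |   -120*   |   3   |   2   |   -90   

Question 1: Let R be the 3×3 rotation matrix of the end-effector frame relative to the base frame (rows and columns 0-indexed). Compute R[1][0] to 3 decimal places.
0.966

End-effector x-axis (col 0 of R) = (-0.2588,0.9659,-0.0000)
R[1][0] = 0.9659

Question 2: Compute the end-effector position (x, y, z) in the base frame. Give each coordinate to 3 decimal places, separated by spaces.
-2.750 1.798 -7.000

after link 1: o_1 = (-0.5000, 0.8660, 1.0000)
after link 2: o_2 = (-1.3660, 0.3660, 1.0000)
after link 3: o_3 = (-2.2321, -0.1340, 1.0000)
after link 4: o_4 = (-2.2321, -0.1340, -3.0000)
after link 5: o_5 = (-2.2321, -0.1340, -4.0000)
after link 6: o_6 = (-2.7497, 1.7979, -7.0000)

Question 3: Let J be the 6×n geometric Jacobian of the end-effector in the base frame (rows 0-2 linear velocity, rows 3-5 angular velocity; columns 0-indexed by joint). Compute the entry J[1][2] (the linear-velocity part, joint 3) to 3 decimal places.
4.000

axis z_2 = (0.5000,-0.8660,0.0000); lever o_n−o_2 = (-1.3837,1.4319,-8.0000)
cross product → J_v[:, 2] = (6.9282,4.0000,-0.4824)
J_ω[:, 2] = z_2
entry J[1][2] = 4.0000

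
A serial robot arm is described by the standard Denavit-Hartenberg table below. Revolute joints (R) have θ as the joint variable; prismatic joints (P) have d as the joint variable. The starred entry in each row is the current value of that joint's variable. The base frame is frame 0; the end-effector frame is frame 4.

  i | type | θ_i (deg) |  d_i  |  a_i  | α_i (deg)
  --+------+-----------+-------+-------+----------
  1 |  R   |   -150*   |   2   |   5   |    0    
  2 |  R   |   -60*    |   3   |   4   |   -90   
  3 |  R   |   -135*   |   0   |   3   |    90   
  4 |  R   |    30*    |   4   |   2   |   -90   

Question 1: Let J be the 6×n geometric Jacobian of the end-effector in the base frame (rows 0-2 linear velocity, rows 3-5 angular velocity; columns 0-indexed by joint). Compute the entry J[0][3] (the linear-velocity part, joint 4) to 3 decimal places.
axis z_3 = (0.6124,-0.3536,-0.7071); lever o_n−o_3 = (3.0101,-2.8926,-1.6037)
cross product → J_v[:, 3] = (-1.4784,-1.1464,-0.7071)
J_ω[:, 3] = z_3
entry J[0][3] = -1.4784

-1.478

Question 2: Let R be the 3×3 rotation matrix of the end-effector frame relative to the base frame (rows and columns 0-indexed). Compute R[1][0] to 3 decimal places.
-0.739

End-effector x-axis (col 0 of R) = (0.2803,-0.7392,0.6124)
R[1][0] = -0.7392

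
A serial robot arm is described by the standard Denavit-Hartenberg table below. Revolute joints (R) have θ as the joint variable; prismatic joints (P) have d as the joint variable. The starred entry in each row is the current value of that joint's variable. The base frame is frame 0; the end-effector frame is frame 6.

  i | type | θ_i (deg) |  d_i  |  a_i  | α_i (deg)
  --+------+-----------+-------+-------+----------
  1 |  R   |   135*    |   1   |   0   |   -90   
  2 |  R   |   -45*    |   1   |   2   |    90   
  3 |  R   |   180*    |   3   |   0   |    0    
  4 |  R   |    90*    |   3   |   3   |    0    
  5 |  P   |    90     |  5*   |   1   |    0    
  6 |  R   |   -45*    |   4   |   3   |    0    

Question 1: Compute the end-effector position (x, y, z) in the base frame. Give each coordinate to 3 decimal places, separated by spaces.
7.854 -2.025 15.228

after link 1: o_1 = (0.0000, 0.0000, 1.0000)
after link 2: o_2 = (-1.7071, 0.2929, 2.4142)
after link 3: o_3 = (-0.2071, -1.2071, 4.5355)
after link 4: o_4 = (3.4142, -0.5858, 6.6569)
after link 5: o_5 = (5.4142, -2.5858, 10.8995)
after link 6: o_6 = (7.8536, -2.0251, 15.2279)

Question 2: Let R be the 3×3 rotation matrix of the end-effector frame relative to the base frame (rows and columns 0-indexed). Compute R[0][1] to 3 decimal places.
-0.854

End-effector y-axis (col 1 of R) = (-0.8536,-0.1464,0.5000)
R[0][1] = -0.8536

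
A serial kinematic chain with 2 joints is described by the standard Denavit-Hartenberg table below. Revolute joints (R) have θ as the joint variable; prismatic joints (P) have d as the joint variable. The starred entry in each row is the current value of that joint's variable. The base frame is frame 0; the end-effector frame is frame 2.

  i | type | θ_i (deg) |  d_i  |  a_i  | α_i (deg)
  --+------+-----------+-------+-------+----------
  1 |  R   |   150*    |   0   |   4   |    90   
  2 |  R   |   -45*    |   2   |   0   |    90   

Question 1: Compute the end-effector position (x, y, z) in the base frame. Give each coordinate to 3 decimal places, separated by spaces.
-2.464 3.732 0.000

after link 1: o_1 = (-3.4641, 2.0000, 0.0000)
after link 2: o_2 = (-2.4641, 3.7321, 0.0000)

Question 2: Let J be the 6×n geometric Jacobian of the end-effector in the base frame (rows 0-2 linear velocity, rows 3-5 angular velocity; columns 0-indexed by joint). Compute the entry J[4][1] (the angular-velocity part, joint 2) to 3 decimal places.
0.866

axis z_1 = (0.5000,0.8660,0.0000); lever o_n−o_1 = (1.0000,1.7321,0.0000)
cross product → J_v[:, 1] = (0.0000,0.0000,-0.0000)
J_ω[:, 1] = z_1
entry J[4][1] = 0.8660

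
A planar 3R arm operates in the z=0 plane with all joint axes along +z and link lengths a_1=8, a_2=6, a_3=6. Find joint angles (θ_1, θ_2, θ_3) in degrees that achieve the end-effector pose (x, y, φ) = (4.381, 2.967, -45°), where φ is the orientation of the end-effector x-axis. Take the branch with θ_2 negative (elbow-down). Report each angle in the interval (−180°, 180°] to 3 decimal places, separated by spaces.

135.003 -120.001 -60.002

wrist centre = target − a_3·(cos φ, sin φ) = (0.1384, 7.2096)
cos θ_2 = (51.9981−8²−6²)/(2·8·6) = -0.5000; θ_2 = -120.0013° (elbow-down)
β = atan2(7.2096,0.1384) = 88.9006°; ψ = atan2(-5.1961,4.9999) = -46.1024°
θ_1 = β − ψ = 135.0030°
θ_3 = φ − θ_1 − θ_2 = -60.0017° (wrapped to (-180°,180°])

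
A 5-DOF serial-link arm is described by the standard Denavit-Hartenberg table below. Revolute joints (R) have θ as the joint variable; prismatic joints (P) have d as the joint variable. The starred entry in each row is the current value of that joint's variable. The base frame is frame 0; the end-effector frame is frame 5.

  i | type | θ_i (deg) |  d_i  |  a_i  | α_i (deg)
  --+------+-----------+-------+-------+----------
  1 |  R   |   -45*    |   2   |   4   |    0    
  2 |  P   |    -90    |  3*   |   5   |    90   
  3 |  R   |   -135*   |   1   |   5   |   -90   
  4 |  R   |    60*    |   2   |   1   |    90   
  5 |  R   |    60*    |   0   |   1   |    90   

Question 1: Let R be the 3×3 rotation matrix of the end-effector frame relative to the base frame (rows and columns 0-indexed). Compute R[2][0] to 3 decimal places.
End-effector x-axis (col 0 of R) = (-0.0018,-0.6142,-0.7891)
R[2][0] = -0.7891

-0.789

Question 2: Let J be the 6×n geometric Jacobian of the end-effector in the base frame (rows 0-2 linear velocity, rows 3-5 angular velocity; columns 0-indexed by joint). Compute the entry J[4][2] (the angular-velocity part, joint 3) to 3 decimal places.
0.707

axis z_2 = (-0.7071,0.7071,0.0000); lever o_n−o_2 = (1.6534,1.2305,-6.0924)
cross product → J_v[:, 2] = (-4.3080,-4.3080,-2.0393)
J_ω[:, 2] = z_2
entry J[4][2] = 0.7071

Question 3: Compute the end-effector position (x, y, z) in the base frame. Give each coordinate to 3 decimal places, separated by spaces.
after link 1: o_1 = (2.8284, -2.8284, 2.0000)
after link 2: o_2 = (-0.7071, -6.3640, 5.0000)
after link 3: o_3 = (1.0858, -3.1569, 1.4645)
after link 4: o_4 = (0.9482, -4.5192, -0.3033)
after link 5: o_5 = (0.9463, -5.1334, -1.0924)

0.946 -5.133 -1.092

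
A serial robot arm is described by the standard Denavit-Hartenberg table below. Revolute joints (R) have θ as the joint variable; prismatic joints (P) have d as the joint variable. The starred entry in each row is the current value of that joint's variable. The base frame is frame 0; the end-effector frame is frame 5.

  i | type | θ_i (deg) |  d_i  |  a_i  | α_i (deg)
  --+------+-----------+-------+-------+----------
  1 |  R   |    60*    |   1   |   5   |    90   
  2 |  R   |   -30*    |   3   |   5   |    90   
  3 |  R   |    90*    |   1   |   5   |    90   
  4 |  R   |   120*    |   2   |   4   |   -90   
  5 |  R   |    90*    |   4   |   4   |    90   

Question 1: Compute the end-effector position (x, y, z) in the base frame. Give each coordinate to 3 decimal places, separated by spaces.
5.379 4.245 -2.634

after link 1: o_1 = (2.5000, 4.3301, 1.0000)
after link 2: o_2 = (7.2631, 6.5801, -1.5000)
after link 3: o_3 = (11.3433, 3.6471, -2.3660)
after link 4: o_4 = (9.6112, 4.6471, -6.3660)
after link 5: o_5 = (5.3792, 4.2452, -2.6340)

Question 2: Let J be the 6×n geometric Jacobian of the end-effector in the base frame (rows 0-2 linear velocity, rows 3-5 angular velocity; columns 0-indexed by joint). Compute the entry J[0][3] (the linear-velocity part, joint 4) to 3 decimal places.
0.098

axis z_3 = (0.4330,0.7500,-0.5000); lever o_n−o_3 = (-5.9641,0.5981,-0.2679)
cross product → J_v[:, 3] = (0.0981,3.0981,4.7321)
J_ω[:, 3] = z_3
entry J[0][3] = 0.0981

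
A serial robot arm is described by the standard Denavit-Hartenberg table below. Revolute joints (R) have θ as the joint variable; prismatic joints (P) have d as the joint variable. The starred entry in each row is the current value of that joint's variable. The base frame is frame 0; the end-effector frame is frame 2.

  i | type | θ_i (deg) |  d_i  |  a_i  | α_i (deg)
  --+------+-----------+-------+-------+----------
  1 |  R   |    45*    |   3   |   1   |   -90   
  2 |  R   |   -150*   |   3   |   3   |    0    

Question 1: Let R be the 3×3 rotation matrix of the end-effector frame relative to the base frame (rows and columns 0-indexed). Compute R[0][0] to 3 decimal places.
-0.612

End-effector x-axis (col 0 of R) = (-0.6124,-0.6124,0.5000)
R[0][0] = -0.6124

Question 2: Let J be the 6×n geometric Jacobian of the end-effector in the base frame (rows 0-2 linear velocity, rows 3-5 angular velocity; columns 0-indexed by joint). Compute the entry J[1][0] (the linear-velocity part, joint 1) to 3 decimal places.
-3.251

axis z_0 = ẑ; lever o_n−o_0 = (-3.2513,0.9913,4.5000)
cross product → J_v[:, 0] = (-0.9913,-3.2513,0.0000)
J_ω[:, 0] = z_0
entry J[1][0] = -3.2513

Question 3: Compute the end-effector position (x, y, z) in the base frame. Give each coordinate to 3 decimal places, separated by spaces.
-3.251 0.991 4.500

after link 1: o_1 = (0.7071, 0.7071, 3.0000)
after link 2: o_2 = (-3.2513, 0.9913, 4.5000)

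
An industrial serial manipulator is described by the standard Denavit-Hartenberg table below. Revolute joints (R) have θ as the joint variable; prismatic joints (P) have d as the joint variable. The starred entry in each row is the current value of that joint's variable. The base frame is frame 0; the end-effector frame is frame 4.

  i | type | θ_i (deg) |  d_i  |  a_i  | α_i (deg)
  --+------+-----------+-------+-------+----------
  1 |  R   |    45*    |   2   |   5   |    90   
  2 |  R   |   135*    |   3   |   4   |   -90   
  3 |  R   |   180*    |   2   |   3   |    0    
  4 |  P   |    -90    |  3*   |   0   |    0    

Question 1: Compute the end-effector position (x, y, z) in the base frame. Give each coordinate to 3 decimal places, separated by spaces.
after link 1: o_1 = (3.5355, 3.5355, 2.0000)
after link 2: o_2 = (3.6569, -0.5858, 4.8284)
after link 3: o_3 = (4.1569, -0.0858, 1.2929)
after link 4: o_4 = (2.6569, -1.5858, -0.8284)

2.657 -1.586 -0.828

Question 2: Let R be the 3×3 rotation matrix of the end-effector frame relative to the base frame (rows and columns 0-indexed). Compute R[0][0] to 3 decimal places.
End-effector x-axis (col 0 of R) = (-0.7071,0.7071,-0.0000)
R[0][0] = -0.7071

-0.707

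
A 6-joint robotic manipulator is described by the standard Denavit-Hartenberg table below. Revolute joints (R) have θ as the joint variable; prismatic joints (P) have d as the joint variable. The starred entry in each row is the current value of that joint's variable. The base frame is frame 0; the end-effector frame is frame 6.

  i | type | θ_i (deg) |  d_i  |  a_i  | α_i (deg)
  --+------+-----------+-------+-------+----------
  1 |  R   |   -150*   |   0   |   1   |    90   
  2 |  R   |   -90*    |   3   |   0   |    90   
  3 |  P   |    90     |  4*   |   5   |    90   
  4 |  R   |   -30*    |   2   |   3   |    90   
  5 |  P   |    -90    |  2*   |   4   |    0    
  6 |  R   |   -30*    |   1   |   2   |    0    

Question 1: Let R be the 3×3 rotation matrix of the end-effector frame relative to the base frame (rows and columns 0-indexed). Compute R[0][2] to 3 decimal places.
End-effector z-axis (col 2 of R) = (-0.5000,-0.8660,-0.0000)
R[0][2] = -0.5000

-0.500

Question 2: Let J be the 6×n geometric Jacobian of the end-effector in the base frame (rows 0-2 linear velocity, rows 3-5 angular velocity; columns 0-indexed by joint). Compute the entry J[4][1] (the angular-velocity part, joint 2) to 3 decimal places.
0.866

axis z_1 = (-0.5000,0.8660,0.0000); lever o_n−o_1 = (-3.7679,7.3301,3.7321)
cross product → J_v[:, 1] = (3.2321,1.8660,-0.4019)
J_ω[:, 1] = z_1
entry J[4][1] = 0.8660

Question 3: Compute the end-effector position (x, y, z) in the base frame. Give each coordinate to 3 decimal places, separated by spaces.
after link 1: o_1 = (-0.8660, -0.5000, 0.0000)
after link 2: o_2 = (-2.3660, 2.0981, 0.0000)
after link 3: o_3 = (-1.4019, 8.4282, -0.0000)
after link 4: o_4 = (-4.0000, 9.9282, -2.0000)
after link 5: o_5 = (-5.0000, 8.1962, 2.0000)
after link 6: o_6 = (-4.6340, 6.8301, 3.7321)

-4.634 6.830 3.732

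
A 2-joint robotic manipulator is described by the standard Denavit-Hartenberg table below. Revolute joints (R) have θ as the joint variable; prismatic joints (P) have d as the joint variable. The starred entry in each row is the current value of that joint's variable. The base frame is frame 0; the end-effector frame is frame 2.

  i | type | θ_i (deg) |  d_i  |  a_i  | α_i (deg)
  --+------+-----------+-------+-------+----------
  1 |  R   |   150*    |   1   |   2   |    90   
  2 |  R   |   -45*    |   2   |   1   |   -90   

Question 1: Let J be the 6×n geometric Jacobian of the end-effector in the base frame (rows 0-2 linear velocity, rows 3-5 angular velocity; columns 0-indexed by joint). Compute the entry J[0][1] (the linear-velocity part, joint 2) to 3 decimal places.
axis z_1 = (0.5000,0.8660,0.0000); lever o_n−o_1 = (0.3876,2.0856,-0.7071)
cross product → J_v[:, 1] = (-0.6124,0.3536,0.7071)
J_ω[:, 1] = z_1
entry J[0][1] = -0.6124

-0.612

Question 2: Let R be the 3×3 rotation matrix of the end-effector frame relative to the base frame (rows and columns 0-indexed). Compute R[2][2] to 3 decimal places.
End-effector z-axis (col 2 of R) = (-0.6124,0.3536,0.7071)
R[2][2] = 0.7071

0.707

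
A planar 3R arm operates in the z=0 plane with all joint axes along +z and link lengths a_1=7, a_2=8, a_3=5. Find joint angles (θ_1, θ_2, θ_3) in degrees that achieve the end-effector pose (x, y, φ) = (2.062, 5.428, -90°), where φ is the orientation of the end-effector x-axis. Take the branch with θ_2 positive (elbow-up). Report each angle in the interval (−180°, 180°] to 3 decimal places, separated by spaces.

29.999 90.003 149.998

wrist centre = target − a_3·(cos φ, sin φ) = (2.0620, 10.4280)
cos θ_2 = (112.9950−7²−8²)/(2·7·8) = -0.0000; θ_2 = 90.0025° (elbow-up)
β = atan2(10.4280,2.0620) = 78.8148°; ψ = atan2(8.0000,6.9996) = 48.8155°
θ_1 = β − ψ = 29.9993°
θ_3 = φ − θ_1 − θ_2 = 149.9982° (wrapped to (-180°,180°])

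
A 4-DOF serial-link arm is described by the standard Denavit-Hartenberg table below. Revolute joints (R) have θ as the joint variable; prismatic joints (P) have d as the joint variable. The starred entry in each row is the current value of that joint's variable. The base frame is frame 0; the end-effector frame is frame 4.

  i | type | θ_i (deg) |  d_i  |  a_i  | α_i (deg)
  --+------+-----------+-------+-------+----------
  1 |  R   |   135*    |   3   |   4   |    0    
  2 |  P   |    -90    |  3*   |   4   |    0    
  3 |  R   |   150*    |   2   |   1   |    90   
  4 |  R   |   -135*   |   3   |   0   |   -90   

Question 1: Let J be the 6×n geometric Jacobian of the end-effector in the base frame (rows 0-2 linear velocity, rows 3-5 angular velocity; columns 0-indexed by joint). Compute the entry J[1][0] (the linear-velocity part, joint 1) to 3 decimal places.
-1.742

axis z_0 = ẑ; lever o_n−o_0 = (-1.7424,8.2958,8.0000)
cross product → J_v[:, 0] = (-8.2958,-1.7424,0.0000)
J_ω[:, 0] = z_0
entry J[1][0] = -1.7424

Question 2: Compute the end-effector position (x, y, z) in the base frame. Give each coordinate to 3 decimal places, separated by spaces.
after link 1: o_1 = (-2.8284, 2.8284, 3.0000)
after link 2: o_2 = (0.0000, 5.6569, 6.0000)
after link 3: o_3 = (-0.9659, 5.3980, 8.0000)
after link 4: o_4 = (-1.7424, 8.2958, 8.0000)

-1.742 8.296 8.000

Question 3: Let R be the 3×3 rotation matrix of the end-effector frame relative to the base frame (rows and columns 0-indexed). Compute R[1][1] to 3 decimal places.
End-effector y-axis (col 1 of R) = (0.2588,-0.9659,-0.0000)
R[1][1] = -0.9659

-0.966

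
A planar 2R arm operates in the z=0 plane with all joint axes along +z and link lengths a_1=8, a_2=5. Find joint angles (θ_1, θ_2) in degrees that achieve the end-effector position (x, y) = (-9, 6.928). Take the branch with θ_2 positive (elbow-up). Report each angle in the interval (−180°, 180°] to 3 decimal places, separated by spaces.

120.000 60.002

cos θ_2 = (128.9972−8²−5²)/(2·8·5) = 0.5000; θ_2 = 60.0023° (elbow-up)
β = atan2(6.9280,-9.0000) = 142.4117°; ψ = atan2(4.3302,10.4998) = 22.4117°
θ_1 = β − ψ = 120.0000°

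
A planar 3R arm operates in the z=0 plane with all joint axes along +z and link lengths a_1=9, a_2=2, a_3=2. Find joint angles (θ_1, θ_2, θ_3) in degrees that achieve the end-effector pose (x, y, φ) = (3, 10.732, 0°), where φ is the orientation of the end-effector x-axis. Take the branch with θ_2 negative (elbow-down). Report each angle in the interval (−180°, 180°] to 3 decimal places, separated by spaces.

wrist centre = target − a_3·(cos φ, sin φ) = (1.0000, 10.7320)
cos θ_2 = (116.1758−9²−2²)/(2·9·2) = 0.8660; θ_2 = -30.0035° (elbow-down)
β = atan2(10.7320,1.0000) = 84.6766°; ψ = atan2(-1.0001,10.7320) = -5.3240°
θ_1 = β − ψ = 90.0006°
θ_3 = φ − θ_1 − θ_2 = -59.9971° (wrapped to (-180°,180°])

90.001 -30.003 -59.997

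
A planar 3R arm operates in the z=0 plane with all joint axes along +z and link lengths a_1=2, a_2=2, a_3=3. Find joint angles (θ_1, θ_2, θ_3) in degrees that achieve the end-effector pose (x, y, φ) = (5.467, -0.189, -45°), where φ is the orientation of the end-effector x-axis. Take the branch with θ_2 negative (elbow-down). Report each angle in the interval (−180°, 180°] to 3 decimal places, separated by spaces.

45.014 -30.011 -60.003

wrist centre = target − a_3·(cos φ, sin φ) = (3.3457, 1.9323)
cos θ_2 = (14.9274−2²−2²)/(2·2·2) = 0.8659; θ_2 = -30.0110° (elbow-down)
β = atan2(1.9323,3.3457) = 30.0089°; ψ = atan2(-1.0003,3.7319) = -15.0055°
θ_1 = β − ψ = 45.0144°
θ_3 = φ − θ_1 − θ_2 = -60.0034° (wrapped to (-180°,180°])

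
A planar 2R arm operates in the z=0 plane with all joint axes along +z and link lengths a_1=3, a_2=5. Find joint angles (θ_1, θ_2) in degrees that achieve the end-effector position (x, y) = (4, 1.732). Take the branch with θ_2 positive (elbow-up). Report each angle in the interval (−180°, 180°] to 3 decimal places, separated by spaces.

cos θ_2 = (18.9998−3²−5²)/(2·3·5) = -0.5000; θ_2 = 120.0004° (elbow-up)
β = atan2(1.7320,4.0000) = 23.4126°; ψ = atan2(4.3301,0.5000) = 83.4136°
θ_1 = β − ψ = -60.0010°

-60.001 120.000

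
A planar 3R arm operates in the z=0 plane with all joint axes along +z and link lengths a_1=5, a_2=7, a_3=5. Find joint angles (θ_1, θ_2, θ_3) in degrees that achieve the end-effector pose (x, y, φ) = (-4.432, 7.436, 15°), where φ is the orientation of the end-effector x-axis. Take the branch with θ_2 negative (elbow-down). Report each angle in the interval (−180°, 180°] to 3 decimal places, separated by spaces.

wrist centre = target − a_3·(cos φ, sin φ) = (-9.2616, 6.1419)
cos θ_2 = (123.5008−5²−7²)/(2·5·7) = 0.7072; θ_2 = -44.9962° (elbow-down)
β = atan2(6.1419,-9.2616) = 146.4494°; ψ = atan2(-4.9494,9.9501) = -26.4469°
θ_1 = β − ψ = 172.8963°
θ_3 = φ − θ_1 − θ_2 = -112.9001° (wrapped to (-180°,180°])

172.896 -44.996 -112.900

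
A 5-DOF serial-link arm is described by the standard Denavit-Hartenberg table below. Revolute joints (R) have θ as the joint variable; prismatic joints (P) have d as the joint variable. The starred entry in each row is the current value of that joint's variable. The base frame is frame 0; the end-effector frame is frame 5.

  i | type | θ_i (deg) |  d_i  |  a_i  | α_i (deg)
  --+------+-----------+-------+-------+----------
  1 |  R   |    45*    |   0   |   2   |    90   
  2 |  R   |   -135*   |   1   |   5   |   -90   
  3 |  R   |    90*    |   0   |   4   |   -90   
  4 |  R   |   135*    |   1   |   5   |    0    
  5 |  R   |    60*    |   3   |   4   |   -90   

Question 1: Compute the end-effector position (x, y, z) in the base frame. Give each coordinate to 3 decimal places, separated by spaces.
after link 1: o_1 = (1.4142, 1.4142, 0.0000)
after link 2: o_2 = (-0.3787, -1.7929, -3.5355)
after link 3: o_3 = (-3.2071, 1.0355, -3.5355)
after link 4: o_4 = (-1.9749, -2.7322, -0.3284)
after link 5: o_5 = (2.7748, -3.4466, 1.0608)

2.775 -3.447 1.061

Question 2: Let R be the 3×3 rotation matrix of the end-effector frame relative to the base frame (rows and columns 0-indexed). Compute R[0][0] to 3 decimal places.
End-effector x-axis (col 0 of R) = (0.8124,-0.5536,-0.1830)
R[0][0] = 0.8124

0.812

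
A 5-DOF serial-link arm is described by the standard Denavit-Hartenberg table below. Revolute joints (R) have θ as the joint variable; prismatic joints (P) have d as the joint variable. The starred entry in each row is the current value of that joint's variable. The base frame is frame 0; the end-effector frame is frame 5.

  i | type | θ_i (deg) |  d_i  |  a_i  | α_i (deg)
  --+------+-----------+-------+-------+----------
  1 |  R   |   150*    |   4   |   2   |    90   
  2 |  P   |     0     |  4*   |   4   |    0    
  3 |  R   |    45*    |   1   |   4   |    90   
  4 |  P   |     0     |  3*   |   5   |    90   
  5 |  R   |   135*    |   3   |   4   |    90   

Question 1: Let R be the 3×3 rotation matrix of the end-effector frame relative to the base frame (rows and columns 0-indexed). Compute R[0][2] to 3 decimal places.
End-effector z-axis (col 2 of R) = (-0.8660,0.5000,-0.0000)
R[0][2] = -0.8660

-0.866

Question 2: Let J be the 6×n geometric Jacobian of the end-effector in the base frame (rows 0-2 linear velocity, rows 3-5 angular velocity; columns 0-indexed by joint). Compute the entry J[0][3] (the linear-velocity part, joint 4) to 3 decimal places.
-0.612

prismatic axis z_3 = (-0.6124,0.3536,-0.7071)
J_v[:, 3] = z_3; J_ω[:, 3] = (0,0,0)
entry J[0][3] = -0.6124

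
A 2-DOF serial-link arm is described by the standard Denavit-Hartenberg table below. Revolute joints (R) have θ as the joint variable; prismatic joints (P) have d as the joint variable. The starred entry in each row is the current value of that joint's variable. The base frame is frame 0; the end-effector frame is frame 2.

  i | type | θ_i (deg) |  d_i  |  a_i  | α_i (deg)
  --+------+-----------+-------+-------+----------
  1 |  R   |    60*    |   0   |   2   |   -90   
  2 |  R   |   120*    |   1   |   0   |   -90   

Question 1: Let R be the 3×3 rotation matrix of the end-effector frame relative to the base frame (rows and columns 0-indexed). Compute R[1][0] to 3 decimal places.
-0.433

End-effector x-axis (col 0 of R) = (-0.2500,-0.4330,-0.8660)
R[1][0] = -0.4330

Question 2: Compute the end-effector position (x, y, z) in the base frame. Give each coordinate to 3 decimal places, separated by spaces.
0.134 2.232 0.000

after link 1: o_1 = (1.0000, 1.7321, 0.0000)
after link 2: o_2 = (0.1340, 2.2321, 0.0000)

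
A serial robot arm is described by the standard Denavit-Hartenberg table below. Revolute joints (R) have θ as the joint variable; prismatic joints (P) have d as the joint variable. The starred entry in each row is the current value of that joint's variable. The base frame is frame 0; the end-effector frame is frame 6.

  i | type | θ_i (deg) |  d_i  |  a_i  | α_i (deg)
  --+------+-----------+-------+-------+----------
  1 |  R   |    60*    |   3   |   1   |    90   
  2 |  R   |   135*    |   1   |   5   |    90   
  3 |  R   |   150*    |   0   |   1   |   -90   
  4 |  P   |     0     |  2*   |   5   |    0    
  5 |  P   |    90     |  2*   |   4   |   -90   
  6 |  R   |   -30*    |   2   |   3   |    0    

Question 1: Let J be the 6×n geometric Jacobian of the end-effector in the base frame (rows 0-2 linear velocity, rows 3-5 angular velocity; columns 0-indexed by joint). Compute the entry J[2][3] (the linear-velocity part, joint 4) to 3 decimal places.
-0.354

prismatic axis z_3 = (-0.5732,0.7392,-0.3536)
J_v[:, 3] = z_3; J_ω[:, 3] = (0,0,0)
entry J[2][3] = -0.3536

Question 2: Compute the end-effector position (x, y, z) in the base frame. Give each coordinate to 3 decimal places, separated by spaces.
after link 1: o_1 = (0.5000, 0.8660, 3.0000)
after link 2: o_2 = (-0.4017, -2.6958, 6.5355)
after link 3: o_3 = (0.3375, -2.4155, 5.9232)
after link 4: o_4 = (2.8870, 0.4645, 2.1542)
after link 5: o_5 = (0.3263, -0.5066, -1.3813)
after link 6: o_6 = (-2.9304, -1.5494, -2.5240)

-2.930 -1.549 -2.524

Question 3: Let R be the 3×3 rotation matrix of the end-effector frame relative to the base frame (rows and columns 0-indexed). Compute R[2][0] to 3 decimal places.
End-effector x-axis (col 0 of R) = (-0.5928,-0.1607,-0.7891)
R[2][0] = -0.7891

-0.789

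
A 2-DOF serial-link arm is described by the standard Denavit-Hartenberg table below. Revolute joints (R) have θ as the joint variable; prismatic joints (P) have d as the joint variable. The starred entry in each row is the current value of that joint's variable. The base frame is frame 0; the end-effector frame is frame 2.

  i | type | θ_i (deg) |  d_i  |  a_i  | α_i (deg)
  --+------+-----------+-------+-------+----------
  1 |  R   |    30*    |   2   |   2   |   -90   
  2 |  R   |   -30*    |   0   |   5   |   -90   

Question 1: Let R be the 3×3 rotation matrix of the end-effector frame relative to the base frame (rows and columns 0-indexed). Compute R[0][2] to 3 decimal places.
End-effector z-axis (col 2 of R) = (0.4330,0.2500,-0.8660)
R[0][2] = 0.4330

0.433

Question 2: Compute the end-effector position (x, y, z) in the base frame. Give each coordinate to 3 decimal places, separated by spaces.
5.482 3.165 4.500

after link 1: o_1 = (1.7321, 1.0000, 2.0000)
after link 2: o_2 = (5.4821, 3.1651, 4.5000)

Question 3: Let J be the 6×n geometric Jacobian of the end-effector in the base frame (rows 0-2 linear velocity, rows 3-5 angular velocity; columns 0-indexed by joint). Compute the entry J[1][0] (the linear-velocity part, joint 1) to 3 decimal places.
axis z_0 = ẑ; lever o_n−o_0 = (5.4821,3.1651,4.5000)
cross product → J_v[:, 0] = (-3.1651,5.4821,0.0000)
J_ω[:, 0] = z_0
entry J[1][0] = 5.4821

5.482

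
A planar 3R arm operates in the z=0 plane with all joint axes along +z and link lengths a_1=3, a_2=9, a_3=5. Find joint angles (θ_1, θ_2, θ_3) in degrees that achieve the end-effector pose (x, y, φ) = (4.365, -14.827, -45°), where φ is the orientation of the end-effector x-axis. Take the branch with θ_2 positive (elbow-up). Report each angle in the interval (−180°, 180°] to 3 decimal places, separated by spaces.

-119.998 44.998 30.000

wrist centre = target − a_3·(cos φ, sin φ) = (0.8295, -11.2915)
cos θ_2 = (128.1852−3²−9²)/(2·3·9) = 0.7071; θ_2 = 44.9978° (elbow-up)
β = atan2(-11.2915,0.8295) = -85.7986°; ψ = atan2(6.3637,9.3642) = 34.1992°
θ_1 = β − ψ = -119.9978°
θ_3 = φ − θ_1 − θ_2 = 30.0000° (wrapped to (-180°,180°])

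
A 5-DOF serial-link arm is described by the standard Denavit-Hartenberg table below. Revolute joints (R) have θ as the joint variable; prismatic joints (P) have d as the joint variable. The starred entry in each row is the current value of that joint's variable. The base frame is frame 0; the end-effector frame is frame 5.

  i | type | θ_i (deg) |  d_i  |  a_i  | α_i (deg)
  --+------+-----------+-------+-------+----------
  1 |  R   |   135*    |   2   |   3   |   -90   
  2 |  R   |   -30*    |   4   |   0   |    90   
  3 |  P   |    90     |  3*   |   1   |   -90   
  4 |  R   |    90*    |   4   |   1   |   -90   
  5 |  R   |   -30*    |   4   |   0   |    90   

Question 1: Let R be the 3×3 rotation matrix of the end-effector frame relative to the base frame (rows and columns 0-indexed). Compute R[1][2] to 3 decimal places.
End-effector z-axis (col 2 of R) = (0.7071,-0.7071,0.0000)
R[1][2] = -0.7071

-0.707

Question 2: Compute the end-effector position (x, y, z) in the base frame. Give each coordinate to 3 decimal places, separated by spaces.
0.328 -1.742 1.732

after link 1: o_1 = (-2.1213, 2.1213, 2.0000)
after link 2: o_2 = (-4.9497, -0.7071, 2.0000)
after link 3: o_3 = (-4.5962, -2.4749, 4.5981)
after link 4: o_4 = (-2.5003, -4.5708, 1.7321)
after link 5: o_5 = (0.3282, -1.7424, 1.7321)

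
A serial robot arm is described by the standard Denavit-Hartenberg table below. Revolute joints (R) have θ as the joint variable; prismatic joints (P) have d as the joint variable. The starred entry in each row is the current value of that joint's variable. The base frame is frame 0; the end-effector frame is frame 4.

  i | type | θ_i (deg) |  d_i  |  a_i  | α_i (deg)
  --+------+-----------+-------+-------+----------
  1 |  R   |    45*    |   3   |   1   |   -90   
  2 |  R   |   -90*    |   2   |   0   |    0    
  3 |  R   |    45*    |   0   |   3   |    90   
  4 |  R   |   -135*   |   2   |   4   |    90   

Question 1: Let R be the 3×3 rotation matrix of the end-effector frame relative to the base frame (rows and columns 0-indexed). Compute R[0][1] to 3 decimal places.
-0.500

End-effector y-axis (col 1 of R) = (-0.5000,-0.5000,0.7071)
R[0][1] = -0.5000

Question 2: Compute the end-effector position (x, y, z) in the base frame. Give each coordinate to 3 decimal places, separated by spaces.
0.379 -0.793 4.536

after link 1: o_1 = (0.7071, 0.7071, 3.0000)
after link 2: o_2 = (-0.7071, 2.1213, 3.0000)
after link 3: o_3 = (0.7929, 3.6213, 5.1213)
after link 4: o_4 = (0.3787, -0.7929, 4.5355)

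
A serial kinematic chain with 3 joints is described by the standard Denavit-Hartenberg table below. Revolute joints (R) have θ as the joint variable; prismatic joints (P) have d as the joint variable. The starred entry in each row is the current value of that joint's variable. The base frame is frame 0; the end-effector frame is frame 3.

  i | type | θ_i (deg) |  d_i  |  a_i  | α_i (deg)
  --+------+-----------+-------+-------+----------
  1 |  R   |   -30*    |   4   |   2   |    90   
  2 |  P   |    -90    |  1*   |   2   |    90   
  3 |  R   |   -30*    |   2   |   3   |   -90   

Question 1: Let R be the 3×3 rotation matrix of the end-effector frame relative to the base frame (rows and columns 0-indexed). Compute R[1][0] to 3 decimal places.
End-effector x-axis (col 0 of R) = (0.2500,0.4330,-0.8660)
R[1][0] = 0.4330

0.433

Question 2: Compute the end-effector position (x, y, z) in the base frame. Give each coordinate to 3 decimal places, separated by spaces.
after link 1: o_1 = (1.7321, -1.0000, 4.0000)
after link 2: o_2 = (1.2321, -1.8660, 2.0000)
after link 3: o_3 = (0.2500, 0.4330, -0.5981)

0.250 0.433 -0.598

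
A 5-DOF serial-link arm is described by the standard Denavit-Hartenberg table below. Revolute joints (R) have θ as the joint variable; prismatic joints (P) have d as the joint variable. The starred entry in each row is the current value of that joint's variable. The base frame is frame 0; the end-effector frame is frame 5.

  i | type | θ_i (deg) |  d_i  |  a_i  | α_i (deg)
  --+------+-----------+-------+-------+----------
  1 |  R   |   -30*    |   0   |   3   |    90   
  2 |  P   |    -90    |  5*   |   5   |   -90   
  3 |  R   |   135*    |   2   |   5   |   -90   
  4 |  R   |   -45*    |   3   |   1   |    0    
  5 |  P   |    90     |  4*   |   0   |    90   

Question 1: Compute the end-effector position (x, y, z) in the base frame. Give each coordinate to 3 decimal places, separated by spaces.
1.985 -7.975 3.985

after link 1: o_1 = (2.5981, -1.5000, 0.0000)
after link 2: o_2 = (0.0981, -5.8301, -5.0000)
after link 3: o_3 = (3.5979, -3.7683, -1.4645)
after link 4: o_4 = (3.3996, -5.5259, 1.1569)
after link 5: o_5 = (1.9854, -7.9754, 3.9853)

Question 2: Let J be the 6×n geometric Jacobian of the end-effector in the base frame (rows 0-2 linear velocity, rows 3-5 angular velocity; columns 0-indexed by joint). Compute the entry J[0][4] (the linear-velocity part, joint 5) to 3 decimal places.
-0.354

prismatic axis z_4 = (-0.3536,-0.6124,0.7071)
J_v[:, 4] = z_4; J_ω[:, 4] = (0,0,0)
entry J[0][4] = -0.3536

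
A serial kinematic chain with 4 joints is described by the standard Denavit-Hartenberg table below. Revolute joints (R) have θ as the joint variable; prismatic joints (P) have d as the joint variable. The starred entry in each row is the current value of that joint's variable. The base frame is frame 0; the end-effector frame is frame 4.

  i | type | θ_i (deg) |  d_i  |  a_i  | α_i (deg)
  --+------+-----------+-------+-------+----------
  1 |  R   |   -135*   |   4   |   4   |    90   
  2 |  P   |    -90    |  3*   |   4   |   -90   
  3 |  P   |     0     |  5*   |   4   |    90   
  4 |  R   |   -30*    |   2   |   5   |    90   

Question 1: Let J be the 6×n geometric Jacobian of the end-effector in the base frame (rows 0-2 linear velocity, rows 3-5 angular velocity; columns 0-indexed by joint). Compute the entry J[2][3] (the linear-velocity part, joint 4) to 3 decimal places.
axis z_3 = (-0.7071,0.7071,0.0000); lever o_n−o_3 = (0.3536,3.1820,-4.3301)
cross product → J_v[:, 3] = (-3.0619,-3.0619,-2.5000)
J_ω[:, 3] = z_3
entry J[2][3] = -2.5000

-2.500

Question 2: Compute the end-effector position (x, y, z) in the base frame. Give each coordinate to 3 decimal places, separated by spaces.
after link 1: o_1 = (-2.8284, -2.8284, 4.0000)
after link 2: o_2 = (-4.9497, -0.7071, 0.0000)
after link 3: o_3 = (-8.4853, -4.2426, -4.0000)
after link 4: o_4 = (-8.1317, -1.0607, -8.3301)

-8.132 -1.061 -8.330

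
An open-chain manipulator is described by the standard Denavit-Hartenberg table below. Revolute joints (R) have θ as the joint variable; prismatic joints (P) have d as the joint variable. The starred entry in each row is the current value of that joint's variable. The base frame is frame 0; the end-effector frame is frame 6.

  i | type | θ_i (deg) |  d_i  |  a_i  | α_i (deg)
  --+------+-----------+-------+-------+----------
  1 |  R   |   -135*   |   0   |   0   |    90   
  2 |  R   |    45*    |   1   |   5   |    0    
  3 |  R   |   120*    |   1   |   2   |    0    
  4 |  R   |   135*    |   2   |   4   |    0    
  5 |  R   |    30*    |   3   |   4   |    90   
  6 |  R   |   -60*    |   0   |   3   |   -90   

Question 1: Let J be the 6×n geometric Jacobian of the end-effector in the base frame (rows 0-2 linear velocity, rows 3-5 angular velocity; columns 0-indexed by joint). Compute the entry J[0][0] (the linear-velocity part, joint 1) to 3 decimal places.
2.804

axis z_0 = ẑ; lever o_n−o_0 = (-9.0289,-2.8036,-2.1609)
cross product → J_v[:, 0] = (2.8036,-9.0289,0.0000)
J_ω[:, 0] = z_0
entry J[0][0] = 2.8036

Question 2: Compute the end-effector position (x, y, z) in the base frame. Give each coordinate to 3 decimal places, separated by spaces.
after link 1: o_1 = (0.0000, 0.0000, 0.0000)
after link 2: o_2 = (-3.2071, -1.7929, 3.5355)
after link 3: o_3 = (-2.5482, 0.2802, 4.0532)
after link 4: o_4 = (-5.3766, 0.2802, 0.5891)
after link 5: o_5 = (-9.9474, -0.0479, -1.4109)
after link 6: o_6 = (-9.0289, -2.8036, -2.1609)

-9.029 -2.804 -2.161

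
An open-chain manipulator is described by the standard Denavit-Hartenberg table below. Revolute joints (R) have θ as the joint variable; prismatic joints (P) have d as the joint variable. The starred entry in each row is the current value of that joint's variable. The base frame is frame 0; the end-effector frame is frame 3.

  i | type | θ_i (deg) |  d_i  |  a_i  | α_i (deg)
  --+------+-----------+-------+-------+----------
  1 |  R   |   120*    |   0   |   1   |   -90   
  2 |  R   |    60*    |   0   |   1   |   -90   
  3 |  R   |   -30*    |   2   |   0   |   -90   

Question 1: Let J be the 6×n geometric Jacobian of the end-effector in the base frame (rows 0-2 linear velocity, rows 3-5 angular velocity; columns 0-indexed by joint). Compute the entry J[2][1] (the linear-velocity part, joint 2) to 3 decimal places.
1.232

axis z_1 = (-0.8660,-0.5000,0.0000); lever o_n−o_1 = (0.6160,-1.0670,-1.8660)
cross product → J_v[:, 1] = (0.9330,-1.6160,1.2321)
J_ω[:, 1] = z_1
entry J[2][1] = 1.2321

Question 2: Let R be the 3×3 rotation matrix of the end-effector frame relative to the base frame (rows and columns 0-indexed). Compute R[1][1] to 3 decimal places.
0.750

End-effector y-axis (col 1 of R) = (-0.4330,0.7500,0.5000)
R[1][1] = 0.7500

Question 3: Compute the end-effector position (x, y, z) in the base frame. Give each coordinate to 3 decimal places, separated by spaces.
0.116 -0.201 -1.866

after link 1: o_1 = (-0.5000, 0.8660, 0.0000)
after link 2: o_2 = (-0.7500, 1.2990, -0.8660)
after link 3: o_3 = (0.1160, -0.2010, -1.8660)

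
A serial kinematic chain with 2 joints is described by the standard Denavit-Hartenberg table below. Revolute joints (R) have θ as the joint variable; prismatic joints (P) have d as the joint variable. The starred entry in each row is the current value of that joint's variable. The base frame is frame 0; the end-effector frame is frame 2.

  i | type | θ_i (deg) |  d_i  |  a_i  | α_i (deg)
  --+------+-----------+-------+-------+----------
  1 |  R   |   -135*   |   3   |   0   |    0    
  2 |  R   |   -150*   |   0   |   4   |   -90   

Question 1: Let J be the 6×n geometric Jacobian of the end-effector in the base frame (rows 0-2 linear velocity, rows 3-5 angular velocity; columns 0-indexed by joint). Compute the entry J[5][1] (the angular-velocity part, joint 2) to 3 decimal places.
axis z_1 = (0.0000,0.0000,1.0000); lever o_n−o_1 = (1.0353,3.8637,0.0000)
cross product → J_v[:, 1] = (-3.8637,1.0353,0.0000)
J_ω[:, 1] = z_1
entry J[5][1] = 1.0000

1.000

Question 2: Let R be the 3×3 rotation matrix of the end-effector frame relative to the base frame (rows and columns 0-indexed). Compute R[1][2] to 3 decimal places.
End-effector z-axis (col 2 of R) = (-0.9659,0.2588,0.0000)
R[1][2] = 0.2588

0.259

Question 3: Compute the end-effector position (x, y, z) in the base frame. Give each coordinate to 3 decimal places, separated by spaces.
after link 1: o_1 = (0.0000, 0.0000, 3.0000)
after link 2: o_2 = (1.0353, 3.8637, 3.0000)

1.035 3.864 3.000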